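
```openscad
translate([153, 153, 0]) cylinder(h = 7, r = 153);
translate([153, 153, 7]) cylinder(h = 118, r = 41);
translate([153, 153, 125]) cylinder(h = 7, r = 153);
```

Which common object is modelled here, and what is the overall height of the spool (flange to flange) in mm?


A spool. The overall height is 132 mm.

Three coaxial cylinders, large–small–large — a spool. Two 7 mm flanges and a 118 mm core give 7 + 118 + 7 = 132 mm.


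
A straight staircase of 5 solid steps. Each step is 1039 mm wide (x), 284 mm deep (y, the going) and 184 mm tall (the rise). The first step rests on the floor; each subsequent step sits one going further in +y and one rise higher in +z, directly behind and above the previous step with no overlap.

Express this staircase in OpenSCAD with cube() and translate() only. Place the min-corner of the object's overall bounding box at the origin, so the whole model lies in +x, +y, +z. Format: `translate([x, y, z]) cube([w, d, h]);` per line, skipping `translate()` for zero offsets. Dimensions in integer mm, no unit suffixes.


cube([1039, 284, 184]);
translate([0, 284, 184]) cube([1039, 284, 184]);
translate([0, 568, 368]) cube([1039, 284, 184]);
translate([0, 852, 552]) cube([1039, 284, 184]);
translate([0, 1136, 736]) cube([1039, 284, 184]);


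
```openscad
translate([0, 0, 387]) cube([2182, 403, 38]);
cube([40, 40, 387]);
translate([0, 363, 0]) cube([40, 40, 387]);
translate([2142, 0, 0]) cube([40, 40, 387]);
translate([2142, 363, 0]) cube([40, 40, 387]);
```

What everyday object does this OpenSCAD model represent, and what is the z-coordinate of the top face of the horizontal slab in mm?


A bench. The seat-top height is 425 mm.

A long slab on four corner posts — a bench. The slab sits at z = 387 with thickness 38, so the top is 387 + 38 = 425 mm.


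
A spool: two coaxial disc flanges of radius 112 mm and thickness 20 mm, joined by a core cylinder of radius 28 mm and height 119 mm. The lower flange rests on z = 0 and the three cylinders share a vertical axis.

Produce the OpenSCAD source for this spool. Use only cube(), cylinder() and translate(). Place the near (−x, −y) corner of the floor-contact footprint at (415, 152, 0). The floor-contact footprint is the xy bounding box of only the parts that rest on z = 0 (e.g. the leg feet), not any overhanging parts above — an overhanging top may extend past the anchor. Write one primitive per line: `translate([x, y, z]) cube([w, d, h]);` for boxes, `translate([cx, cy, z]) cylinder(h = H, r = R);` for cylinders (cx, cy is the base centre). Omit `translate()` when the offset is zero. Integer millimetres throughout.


translate([527, 264, 0]) cylinder(h = 20, r = 112);
translate([527, 264, 20]) cylinder(h = 119, r = 28);
translate([527, 264, 139]) cylinder(h = 20, r = 112);


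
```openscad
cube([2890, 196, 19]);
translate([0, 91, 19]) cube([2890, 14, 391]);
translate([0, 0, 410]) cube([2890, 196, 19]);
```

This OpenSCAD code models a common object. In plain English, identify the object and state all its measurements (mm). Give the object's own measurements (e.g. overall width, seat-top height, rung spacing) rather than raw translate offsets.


An I-beam lying along x, 2890 mm long. Overall section height 429 mm. Two flanges 196 mm wide (y) and 19 mm thick, one on the floor and one at the top; a web 14 mm thick runs between them, centred on the flange width.


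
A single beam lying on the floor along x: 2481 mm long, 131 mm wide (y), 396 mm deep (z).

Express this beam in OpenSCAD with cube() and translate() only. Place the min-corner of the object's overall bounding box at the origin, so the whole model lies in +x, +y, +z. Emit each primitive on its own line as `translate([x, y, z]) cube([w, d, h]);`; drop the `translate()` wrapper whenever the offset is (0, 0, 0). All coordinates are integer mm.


cube([2481, 131, 396]);


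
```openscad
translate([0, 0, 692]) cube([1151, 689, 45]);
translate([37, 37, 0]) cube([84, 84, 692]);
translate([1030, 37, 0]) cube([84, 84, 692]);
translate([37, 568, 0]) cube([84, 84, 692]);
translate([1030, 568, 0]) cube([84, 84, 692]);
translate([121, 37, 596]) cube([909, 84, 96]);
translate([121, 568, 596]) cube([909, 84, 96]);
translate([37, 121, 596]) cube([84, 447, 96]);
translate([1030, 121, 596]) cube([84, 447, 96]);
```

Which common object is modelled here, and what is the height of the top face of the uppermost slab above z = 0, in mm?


A table. The table height is 737 mm.

A 1151×689×45 slab sits at z = 692 on four 84 mm square posts — a table. The top surface is at 692 + 45 = 737 mm.


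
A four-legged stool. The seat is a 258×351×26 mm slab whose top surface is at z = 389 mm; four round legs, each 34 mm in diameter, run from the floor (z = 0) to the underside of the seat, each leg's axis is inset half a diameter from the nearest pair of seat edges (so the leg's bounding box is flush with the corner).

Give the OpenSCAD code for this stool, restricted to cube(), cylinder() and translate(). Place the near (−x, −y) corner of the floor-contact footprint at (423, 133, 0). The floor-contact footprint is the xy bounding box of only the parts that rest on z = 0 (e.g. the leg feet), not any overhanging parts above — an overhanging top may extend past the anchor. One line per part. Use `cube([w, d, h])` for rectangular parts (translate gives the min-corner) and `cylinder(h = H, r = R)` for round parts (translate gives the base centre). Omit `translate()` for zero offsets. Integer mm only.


// leg_h = 389 - 26 = 363
translate([423, 133, 363]) cube([258, 351, 26]);
translate([440, 150, 0]) cylinder(h = 363, r = 17);
translate([664, 150, 0]) cylinder(h = 363, r = 17);
translate([440, 467, 0]) cylinder(h = 363, r = 17);
translate([664, 467, 0]) cylinder(h = 363, r = 17);


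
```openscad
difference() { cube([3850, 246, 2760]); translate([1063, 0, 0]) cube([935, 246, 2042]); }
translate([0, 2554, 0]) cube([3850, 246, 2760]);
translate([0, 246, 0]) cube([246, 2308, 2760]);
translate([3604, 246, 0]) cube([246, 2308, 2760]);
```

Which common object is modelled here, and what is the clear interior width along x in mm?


A single room. The interior width is 3358 mm.

Four walls enclosing a rectangle with a door in the front wall — a room. Outside width 3850 minus two 246 mm walls gives 3358 mm.


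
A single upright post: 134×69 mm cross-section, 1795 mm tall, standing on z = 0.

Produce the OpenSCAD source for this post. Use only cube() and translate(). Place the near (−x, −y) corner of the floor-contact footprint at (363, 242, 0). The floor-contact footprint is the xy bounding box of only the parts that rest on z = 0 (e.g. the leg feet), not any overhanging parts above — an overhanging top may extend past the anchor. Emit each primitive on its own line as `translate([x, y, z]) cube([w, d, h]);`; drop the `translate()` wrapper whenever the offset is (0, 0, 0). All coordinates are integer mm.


translate([363, 242, 0]) cube([134, 69, 1795]);


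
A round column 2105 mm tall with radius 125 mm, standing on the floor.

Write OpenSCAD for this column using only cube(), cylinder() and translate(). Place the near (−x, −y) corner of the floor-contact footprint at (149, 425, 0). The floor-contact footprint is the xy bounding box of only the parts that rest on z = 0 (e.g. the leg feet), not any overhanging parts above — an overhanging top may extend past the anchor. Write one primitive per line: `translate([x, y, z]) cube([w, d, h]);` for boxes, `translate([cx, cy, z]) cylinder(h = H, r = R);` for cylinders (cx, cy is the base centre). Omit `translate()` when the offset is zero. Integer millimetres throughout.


translate([274, 550, 0]) cylinder(h = 2105, r = 125);


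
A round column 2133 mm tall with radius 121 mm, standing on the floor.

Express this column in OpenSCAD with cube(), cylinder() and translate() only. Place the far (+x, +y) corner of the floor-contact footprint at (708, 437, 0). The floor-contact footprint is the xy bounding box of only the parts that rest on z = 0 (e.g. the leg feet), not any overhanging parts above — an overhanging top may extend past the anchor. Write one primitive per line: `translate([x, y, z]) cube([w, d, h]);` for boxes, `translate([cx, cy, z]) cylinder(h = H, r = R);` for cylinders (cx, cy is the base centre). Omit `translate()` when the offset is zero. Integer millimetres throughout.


translate([587, 316, 0]) cylinder(h = 2133, r = 121);


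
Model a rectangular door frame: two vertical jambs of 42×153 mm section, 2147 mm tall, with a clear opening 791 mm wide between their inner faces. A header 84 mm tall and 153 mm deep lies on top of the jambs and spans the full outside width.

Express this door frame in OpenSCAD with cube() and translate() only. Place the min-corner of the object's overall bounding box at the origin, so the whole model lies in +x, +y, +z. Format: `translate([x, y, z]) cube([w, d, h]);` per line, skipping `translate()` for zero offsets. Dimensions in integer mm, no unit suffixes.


cube([42, 153, 2147]);
translate([833, 0, 0]) cube([42, 153, 2147]);
translate([0, 0, 2147]) cube([875, 153, 84]);


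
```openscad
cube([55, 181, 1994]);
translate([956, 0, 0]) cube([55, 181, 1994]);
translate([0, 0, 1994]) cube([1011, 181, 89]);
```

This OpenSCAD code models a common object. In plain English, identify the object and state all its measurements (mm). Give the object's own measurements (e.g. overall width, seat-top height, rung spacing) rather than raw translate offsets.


A door frame. The clear opening is 901 mm wide and 1994 mm high. Two 55 mm wide jambs, 181 mm deep, stand either side of the opening from the floor to the top of the opening. A 89 mm thick head sits across the top of both jambs, spanning the full outside width of the frame.


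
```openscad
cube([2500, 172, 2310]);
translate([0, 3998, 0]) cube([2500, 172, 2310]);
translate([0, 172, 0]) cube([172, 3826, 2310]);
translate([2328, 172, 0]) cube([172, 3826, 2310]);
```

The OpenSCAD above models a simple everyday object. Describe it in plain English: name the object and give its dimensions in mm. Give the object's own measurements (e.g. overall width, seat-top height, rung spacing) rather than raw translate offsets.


The wall frame of a small rectangular building: four walls, each 2310 mm tall and 172 mm thick, enclosing a footprint 2500 mm (x) by 4170 mm (y) outside-to-outside, with no floor or roof. The front and back walls (the −y and +y sides) span the full width; the two side walls fit between them.


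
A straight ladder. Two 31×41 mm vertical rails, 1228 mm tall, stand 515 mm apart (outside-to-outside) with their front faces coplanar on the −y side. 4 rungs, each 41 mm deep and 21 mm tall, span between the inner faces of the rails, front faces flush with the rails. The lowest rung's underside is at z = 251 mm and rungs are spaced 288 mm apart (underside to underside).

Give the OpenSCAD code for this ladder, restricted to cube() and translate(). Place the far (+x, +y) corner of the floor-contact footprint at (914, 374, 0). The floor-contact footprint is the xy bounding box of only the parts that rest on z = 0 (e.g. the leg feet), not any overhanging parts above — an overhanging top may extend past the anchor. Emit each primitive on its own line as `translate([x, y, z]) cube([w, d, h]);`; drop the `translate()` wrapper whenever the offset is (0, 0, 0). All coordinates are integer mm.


translate([399, 333, 0]) cube([31, 41, 1228]);
translate([883, 333, 0]) cube([31, 41, 1228]);
translate([430, 333, 251]) cube([453, 41, 21]);
translate([430, 333, 539]) cube([453, 41, 21]);
translate([430, 333, 827]) cube([453, 41, 21]);
translate([430, 333, 1115]) cube([453, 41, 21]);


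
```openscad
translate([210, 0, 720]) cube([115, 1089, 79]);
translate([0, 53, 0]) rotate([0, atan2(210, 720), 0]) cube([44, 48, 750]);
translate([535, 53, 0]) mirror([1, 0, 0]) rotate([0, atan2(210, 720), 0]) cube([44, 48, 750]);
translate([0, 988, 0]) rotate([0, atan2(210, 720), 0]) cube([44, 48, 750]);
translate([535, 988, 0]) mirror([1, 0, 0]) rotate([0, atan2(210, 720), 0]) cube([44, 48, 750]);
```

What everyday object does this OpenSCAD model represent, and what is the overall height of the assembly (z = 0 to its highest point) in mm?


A sawhorse. The overall height is 799 mm.

A beam across two mirrored pairs of raked legs — a sawhorse. The beam's underside is at z = 720 (matching the legs' vertical rise in atan2(210, 720)) and the beam is 79 mm tall, so its top is at 720 + 79 = 799 mm. The raked legs top out at the beam's underside, so that is the highest point.


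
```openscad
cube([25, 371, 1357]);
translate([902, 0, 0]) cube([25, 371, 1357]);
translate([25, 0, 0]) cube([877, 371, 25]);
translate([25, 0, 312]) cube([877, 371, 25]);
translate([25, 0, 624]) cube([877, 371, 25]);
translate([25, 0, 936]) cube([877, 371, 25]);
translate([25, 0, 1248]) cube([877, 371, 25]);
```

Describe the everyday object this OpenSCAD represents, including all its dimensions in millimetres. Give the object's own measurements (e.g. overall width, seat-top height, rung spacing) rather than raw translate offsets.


An open bookshelf. Two side panels, each 25 mm thick, 371 mm deep and 1357 mm tall, stand 927 mm apart (outside-to-outside). Between them sit 5 shelves, each 25 mm thick and 371 mm deep, spanning the full gap between the sides. The bottom shelf rests on the floor (its underside at z = 0) and the clear gap between one shelf's top and the next shelf's underside is 287 mm.


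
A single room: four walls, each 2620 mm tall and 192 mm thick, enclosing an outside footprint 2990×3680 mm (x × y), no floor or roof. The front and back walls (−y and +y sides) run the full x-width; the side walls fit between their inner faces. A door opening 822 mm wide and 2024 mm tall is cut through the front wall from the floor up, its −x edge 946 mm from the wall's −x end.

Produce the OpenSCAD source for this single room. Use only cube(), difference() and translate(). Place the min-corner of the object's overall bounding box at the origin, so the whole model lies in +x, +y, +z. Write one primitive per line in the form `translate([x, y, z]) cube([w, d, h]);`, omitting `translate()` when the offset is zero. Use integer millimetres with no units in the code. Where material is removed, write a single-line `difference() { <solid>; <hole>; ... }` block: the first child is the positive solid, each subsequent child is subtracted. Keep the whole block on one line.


difference() { cube([2990, 192, 2620]); translate([946, 0, 0]) cube([822, 192, 2024]); }
translate([0, 3488, 0]) cube([2990, 192, 2620]);
translate([0, 192, 0]) cube([192, 3296, 2620]);
translate([2798, 192, 0]) cube([192, 3296, 2620]);


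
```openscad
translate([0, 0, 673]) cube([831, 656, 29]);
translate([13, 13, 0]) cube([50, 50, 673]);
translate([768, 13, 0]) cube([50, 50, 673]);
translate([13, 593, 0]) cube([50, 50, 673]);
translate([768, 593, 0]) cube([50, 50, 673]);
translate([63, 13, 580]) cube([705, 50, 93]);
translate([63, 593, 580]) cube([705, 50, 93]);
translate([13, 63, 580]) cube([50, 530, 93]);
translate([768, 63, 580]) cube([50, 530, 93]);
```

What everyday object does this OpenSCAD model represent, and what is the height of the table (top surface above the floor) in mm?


A table. The table height is 702 mm.

A 831×656×29 slab sits at z = 673 on four 50 mm square posts — a table. The top surface is at 673 + 29 = 702 mm.


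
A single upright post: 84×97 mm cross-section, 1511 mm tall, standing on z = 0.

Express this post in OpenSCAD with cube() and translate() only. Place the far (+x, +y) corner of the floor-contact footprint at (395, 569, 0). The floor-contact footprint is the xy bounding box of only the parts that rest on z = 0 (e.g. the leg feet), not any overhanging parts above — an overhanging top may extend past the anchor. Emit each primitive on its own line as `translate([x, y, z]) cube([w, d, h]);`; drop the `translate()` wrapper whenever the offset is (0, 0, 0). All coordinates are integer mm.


translate([311, 472, 0]) cube([84, 97, 1511]);


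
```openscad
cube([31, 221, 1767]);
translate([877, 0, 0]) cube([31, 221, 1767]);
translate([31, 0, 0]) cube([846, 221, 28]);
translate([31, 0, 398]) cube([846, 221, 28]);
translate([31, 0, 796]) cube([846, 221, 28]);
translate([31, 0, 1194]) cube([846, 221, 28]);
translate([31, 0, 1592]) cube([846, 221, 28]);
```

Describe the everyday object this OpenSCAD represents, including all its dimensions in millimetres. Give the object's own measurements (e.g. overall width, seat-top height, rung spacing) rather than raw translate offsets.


An open bookshelf. Two side panels, each 31 mm thick, 221 mm deep and 1767 mm tall, stand 908 mm apart (outside-to-outside). Between them sit 5 shelves, each 28 mm thick and 221 mm deep, spanning the full gap between the sides. The bottom shelf rests on the floor (its underside at z = 0) and the clear gap between one shelf's top and the next shelf's underside is 370 mm.


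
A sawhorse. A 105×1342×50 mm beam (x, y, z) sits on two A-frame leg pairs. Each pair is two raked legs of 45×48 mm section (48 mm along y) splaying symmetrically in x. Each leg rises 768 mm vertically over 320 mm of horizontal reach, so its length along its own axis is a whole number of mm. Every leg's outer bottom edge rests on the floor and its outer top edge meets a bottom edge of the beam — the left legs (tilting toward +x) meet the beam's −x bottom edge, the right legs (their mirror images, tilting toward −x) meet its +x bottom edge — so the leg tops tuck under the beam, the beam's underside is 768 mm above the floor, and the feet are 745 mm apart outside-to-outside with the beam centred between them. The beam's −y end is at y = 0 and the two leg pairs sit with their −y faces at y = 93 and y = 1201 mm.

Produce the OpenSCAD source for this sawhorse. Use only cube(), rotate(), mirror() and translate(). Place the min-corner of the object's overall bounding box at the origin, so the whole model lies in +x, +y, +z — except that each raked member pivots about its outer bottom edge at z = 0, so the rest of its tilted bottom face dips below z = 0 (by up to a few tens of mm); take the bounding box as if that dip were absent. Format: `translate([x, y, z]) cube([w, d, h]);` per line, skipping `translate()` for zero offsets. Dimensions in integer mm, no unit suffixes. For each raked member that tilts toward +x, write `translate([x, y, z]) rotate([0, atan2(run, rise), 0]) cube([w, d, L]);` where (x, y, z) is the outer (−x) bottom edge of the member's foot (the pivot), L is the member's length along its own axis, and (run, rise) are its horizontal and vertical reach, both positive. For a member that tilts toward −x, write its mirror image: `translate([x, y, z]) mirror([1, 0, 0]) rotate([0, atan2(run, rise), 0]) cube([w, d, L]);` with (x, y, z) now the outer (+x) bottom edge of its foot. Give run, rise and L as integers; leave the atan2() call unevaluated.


// leg length = √(320² + 768²) = 832
// right-leg outer foot x = 2·320 + 105 = 745
// beam min-corner = (320, 0, 768)
translate([320, 0, 768]) cube([105, 1342, 50]);
translate([0, 93, 0]) rotate([0, atan2(320, 768), 0]) cube([45, 48, 832]);
translate([745, 93, 0]) mirror([1, 0, 0]) rotate([0, atan2(320, 768), 0]) cube([45, 48, 832]);
translate([0, 1201, 0]) rotate([0, atan2(320, 768), 0]) cube([45, 48, 832]);
translate([745, 1201, 0]) mirror([1, 0, 0]) rotate([0, atan2(320, 768), 0]) cube([45, 48, 832]);


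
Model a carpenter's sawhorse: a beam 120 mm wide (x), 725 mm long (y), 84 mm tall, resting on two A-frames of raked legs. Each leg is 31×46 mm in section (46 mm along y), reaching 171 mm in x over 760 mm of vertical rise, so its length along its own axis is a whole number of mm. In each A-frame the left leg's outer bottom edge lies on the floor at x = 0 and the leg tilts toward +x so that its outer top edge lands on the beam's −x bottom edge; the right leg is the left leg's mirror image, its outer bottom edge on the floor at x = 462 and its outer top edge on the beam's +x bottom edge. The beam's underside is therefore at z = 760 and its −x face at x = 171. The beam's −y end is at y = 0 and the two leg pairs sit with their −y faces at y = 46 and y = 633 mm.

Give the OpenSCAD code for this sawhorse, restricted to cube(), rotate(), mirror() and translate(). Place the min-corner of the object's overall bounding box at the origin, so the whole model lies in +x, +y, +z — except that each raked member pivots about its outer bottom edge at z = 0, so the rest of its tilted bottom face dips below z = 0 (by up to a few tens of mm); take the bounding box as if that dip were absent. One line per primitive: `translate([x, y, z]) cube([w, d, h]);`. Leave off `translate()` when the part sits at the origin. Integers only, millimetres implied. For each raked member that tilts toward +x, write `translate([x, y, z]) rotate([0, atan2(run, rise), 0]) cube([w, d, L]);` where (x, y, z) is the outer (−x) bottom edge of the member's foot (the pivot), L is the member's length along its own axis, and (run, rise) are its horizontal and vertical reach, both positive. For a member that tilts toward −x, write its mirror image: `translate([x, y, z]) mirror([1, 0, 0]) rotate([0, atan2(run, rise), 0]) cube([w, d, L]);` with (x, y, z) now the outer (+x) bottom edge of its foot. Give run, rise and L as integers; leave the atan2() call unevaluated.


translate([171, 0, 760]) cube([120, 725, 84]);
translate([0, 46, 0]) rotate([0, atan2(171, 760), 0]) cube([31, 46, 779]);
translate([462, 46, 0]) mirror([1, 0, 0]) rotate([0, atan2(171, 760), 0]) cube([31, 46, 779]);
translate([0, 633, 0]) rotate([0, atan2(171, 760), 0]) cube([31, 46, 779]);
translate([462, 633, 0]) mirror([1, 0, 0]) rotate([0, atan2(171, 760), 0]) cube([31, 46, 779]);


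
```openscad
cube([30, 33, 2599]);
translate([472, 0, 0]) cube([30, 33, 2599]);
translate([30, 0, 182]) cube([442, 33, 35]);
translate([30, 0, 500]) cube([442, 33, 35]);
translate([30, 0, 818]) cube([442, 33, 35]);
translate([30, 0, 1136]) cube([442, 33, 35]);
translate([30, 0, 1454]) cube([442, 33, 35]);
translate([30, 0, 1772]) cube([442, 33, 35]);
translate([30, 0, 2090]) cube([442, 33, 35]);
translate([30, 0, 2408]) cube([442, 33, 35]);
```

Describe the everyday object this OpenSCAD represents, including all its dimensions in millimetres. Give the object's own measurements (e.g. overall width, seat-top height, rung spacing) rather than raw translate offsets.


A straight ladder. Two 30×33 mm vertical rails, 2599 mm tall, stand 502 mm apart (outside-to-outside) with their front faces coplanar on the −y side. 8 rungs, each 33 mm deep and 35 mm tall, span between the inner faces of the rails, front faces flush with the rails. The lowest rung's underside is at z = 182 mm and rungs are spaced 318 mm apart (underside to underside).


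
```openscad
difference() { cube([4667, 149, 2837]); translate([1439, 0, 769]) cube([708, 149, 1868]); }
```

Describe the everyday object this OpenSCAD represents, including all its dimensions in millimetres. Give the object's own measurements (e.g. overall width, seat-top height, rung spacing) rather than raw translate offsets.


A wall 4667 mm long (x), 149 mm thick (y), 2837 mm tall, with a rectangular window opening cut through it. The opening is 708 mm wide and 1868 mm tall; its sill is at z = 769 mm and its near (−x) edge is 1439 mm from the wall's −x end. The opening passes through the full wall thickness.


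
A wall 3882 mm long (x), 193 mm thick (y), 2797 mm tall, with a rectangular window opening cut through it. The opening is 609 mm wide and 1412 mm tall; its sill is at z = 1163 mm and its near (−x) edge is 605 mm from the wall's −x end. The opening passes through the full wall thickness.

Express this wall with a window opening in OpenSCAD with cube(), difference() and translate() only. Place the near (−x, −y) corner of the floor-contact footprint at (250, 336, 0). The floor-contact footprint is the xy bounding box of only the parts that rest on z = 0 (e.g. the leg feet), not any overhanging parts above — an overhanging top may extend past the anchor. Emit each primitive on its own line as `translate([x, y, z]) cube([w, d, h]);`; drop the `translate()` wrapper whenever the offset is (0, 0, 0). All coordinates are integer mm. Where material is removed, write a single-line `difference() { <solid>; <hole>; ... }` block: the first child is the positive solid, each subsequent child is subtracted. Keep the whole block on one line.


difference() { translate([250, 336, 0]) cube([3882, 193, 2797]); translate([855, 336, 1163]) cube([609, 193, 1412]); }


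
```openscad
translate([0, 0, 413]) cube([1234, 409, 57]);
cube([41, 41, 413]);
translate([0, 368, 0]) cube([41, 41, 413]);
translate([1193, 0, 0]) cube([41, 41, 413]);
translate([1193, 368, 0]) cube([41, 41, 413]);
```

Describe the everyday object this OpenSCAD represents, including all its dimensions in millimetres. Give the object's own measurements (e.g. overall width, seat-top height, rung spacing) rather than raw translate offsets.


A long wooden bench with a 1234 mm (x) × 409 mm (y) seat, 57 mm thick, its top surface 470 mm above the floor. Four 41 mm square legs at the seat corners, flush with the edges, run from z = 0 to the seat underside.


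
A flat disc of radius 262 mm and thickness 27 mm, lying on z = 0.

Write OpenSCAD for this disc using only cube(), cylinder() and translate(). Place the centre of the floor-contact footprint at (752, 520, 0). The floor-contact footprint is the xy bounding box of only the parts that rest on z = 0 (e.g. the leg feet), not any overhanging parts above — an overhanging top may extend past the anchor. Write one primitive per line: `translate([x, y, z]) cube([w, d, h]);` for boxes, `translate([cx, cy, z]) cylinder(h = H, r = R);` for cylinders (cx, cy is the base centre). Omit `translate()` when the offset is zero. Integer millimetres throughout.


translate([752, 520, 0]) cylinder(h = 27, r = 262);


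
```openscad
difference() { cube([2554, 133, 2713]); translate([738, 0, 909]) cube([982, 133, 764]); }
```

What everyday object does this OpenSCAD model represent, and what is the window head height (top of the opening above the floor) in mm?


A wall with a window opening. The window head height is 1673 mm.

A wall with a rectangular opening subtracted — a window. Sill at z = 909, opening 764 mm tall, so the head is at 909 + 764 = 1673 mm.


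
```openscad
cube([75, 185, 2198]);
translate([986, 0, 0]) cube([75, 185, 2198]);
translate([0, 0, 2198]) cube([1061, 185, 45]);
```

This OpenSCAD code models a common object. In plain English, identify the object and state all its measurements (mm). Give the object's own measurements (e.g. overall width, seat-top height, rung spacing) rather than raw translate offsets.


A door frame. The clear opening is 911 mm wide and 2198 mm high. Two 75 mm wide jambs, 185 mm deep, stand either side of the opening from the floor to the top of the opening. A 45 mm thick head sits across the top of both jambs, spanning the full outside width of the frame.


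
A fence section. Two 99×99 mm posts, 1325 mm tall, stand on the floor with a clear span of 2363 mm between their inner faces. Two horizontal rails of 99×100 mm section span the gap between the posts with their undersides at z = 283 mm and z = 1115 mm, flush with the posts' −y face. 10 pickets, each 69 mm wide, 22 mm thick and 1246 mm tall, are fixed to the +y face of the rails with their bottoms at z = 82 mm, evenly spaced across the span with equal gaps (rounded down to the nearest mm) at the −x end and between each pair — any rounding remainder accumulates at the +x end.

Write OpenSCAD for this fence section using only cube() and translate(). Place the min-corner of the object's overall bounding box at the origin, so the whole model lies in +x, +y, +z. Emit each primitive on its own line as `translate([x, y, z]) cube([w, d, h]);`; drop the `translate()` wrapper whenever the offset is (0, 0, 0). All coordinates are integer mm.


cube([99, 99, 1325]);
translate([2462, 0, 0]) cube([99, 99, 1325]);
translate([99, 0, 283]) cube([2363, 99, 100]);
translate([99, 0, 1115]) cube([2363, 99, 100]);
translate([251, 99, 82]) cube([69, 22, 1246]);
translate([472, 99, 82]) cube([69, 22, 1246]);
translate([693, 99, 82]) cube([69, 22, 1246]);
translate([914, 99, 82]) cube([69, 22, 1246]);
translate([1135, 99, 82]) cube([69, 22, 1246]);
translate([1356, 99, 82]) cube([69, 22, 1246]);
translate([1577, 99, 82]) cube([69, 22, 1246]);
translate([1798, 99, 82]) cube([69, 22, 1246]);
translate([2019, 99, 82]) cube([69, 22, 1246]);
translate([2240, 99, 82]) cube([69, 22, 1246]);


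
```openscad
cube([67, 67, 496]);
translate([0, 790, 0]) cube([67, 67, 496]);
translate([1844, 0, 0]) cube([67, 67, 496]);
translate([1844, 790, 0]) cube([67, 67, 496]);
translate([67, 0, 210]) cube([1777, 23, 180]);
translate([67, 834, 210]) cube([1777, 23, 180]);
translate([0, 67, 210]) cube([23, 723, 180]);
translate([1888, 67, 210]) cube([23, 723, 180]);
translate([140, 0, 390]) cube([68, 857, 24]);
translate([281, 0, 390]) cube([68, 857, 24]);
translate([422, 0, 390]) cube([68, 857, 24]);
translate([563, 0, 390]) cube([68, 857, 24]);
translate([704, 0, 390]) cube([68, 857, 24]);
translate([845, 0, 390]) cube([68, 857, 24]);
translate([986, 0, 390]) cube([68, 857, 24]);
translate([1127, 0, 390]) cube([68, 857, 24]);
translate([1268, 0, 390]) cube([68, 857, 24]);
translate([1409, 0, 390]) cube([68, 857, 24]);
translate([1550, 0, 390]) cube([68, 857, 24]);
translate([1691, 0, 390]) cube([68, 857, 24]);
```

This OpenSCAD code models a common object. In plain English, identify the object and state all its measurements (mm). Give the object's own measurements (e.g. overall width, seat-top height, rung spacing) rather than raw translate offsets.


A bed frame 1911 mm long (x) by 857 mm wide (y). Four 67×67 mm corner posts, 496 mm tall, at the corners of the footprint. Four rails of 23 mm thickness and 180 mm height run between adjacent posts with their undersides at z = 210 mm, their outer faces flush with the outside of the frame (the two x-running rails run between the posts' inner faces; the two y-running rails run between the posts' inner faces). 12 slats, each 68 mm wide (x) and 24 mm thick, lie across the top of the two x-running rails, running the full 857 mm width of the frame in y; along x they sit between the end posts with a 73 mm gap after the −x posts and between neighbouring slats, leaving 85 mm before the +x posts.


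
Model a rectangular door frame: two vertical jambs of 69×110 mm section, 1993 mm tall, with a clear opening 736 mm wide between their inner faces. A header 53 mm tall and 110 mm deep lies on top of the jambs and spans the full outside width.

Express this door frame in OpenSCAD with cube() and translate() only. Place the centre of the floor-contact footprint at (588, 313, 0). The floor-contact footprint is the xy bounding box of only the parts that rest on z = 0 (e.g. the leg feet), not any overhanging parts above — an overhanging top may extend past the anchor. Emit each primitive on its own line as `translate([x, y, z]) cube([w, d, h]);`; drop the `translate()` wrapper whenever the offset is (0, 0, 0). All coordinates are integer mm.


translate([151, 258, 0]) cube([69, 110, 1993]);
translate([956, 258, 0]) cube([69, 110, 1993]);
translate([151, 258, 1993]) cube([874, 110, 53]);


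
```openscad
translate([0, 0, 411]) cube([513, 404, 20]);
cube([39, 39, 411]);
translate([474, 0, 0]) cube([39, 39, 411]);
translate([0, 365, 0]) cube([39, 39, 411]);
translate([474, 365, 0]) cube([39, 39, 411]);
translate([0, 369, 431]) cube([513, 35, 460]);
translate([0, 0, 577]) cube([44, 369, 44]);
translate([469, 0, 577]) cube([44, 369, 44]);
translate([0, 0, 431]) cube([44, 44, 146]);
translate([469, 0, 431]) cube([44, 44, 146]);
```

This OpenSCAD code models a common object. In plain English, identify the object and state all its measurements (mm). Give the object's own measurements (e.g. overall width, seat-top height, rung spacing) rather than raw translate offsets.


A chair. The seat is a 513×404×20 mm slab with its top at z = 431 mm, on four 39×39 mm corner legs (flush with the seat edges, standing on z = 0). A flat backrest 35 mm thick, 460 mm tall, spans the full seat width and rises from the seat top along its +y edge, rear face flush with the rear of the seat. Two armrests of 44×44 mm section run along each side from the seat's front edge to the front of the backrest, top faces 190 mm above the seat top and outer faces flush with the seat's x-edges; a 44×44 mm post under the front of each armrest stands on the seat at the front corner.


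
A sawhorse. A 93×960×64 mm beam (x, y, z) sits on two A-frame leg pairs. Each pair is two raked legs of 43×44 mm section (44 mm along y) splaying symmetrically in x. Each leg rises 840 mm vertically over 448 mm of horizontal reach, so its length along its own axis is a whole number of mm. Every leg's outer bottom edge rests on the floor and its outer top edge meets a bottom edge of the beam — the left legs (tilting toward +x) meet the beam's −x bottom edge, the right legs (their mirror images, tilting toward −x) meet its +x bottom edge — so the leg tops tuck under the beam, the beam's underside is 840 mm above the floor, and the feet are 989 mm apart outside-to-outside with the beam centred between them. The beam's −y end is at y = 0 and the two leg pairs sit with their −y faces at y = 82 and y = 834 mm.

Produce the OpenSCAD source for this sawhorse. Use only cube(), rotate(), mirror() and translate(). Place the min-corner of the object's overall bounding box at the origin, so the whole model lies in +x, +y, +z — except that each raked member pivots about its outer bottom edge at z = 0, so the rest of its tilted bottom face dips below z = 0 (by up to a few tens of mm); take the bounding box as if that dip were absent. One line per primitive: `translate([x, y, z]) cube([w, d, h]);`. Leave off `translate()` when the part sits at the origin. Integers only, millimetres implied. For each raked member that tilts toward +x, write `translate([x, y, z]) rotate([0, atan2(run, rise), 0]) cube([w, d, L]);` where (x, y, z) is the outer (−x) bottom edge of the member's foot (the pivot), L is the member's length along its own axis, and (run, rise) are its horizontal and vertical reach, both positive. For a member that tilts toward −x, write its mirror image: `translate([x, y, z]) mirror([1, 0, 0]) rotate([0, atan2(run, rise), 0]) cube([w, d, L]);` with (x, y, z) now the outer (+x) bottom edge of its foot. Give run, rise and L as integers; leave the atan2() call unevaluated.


// leg length = √(448² + 840²) = 952
// right-leg outer foot x = 2·448 + 93 = 989
// beam min-corner = (448, 0, 840)
translate([448, 0, 840]) cube([93, 960, 64]);
translate([0, 82, 0]) rotate([0, atan2(448, 840), 0]) cube([43, 44, 952]);
translate([989, 82, 0]) mirror([1, 0, 0]) rotate([0, atan2(448, 840), 0]) cube([43, 44, 952]);
translate([0, 834, 0]) rotate([0, atan2(448, 840), 0]) cube([43, 44, 952]);
translate([989, 834, 0]) mirror([1, 0, 0]) rotate([0, atan2(448, 840), 0]) cube([43, 44, 952]);


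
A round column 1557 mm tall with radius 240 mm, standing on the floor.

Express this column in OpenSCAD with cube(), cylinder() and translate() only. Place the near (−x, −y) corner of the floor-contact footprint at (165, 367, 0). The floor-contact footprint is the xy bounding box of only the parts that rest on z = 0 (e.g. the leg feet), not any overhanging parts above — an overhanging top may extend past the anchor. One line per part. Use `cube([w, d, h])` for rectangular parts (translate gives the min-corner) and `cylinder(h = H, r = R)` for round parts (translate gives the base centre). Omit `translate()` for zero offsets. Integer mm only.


translate([405, 607, 0]) cylinder(h = 1557, r = 240);


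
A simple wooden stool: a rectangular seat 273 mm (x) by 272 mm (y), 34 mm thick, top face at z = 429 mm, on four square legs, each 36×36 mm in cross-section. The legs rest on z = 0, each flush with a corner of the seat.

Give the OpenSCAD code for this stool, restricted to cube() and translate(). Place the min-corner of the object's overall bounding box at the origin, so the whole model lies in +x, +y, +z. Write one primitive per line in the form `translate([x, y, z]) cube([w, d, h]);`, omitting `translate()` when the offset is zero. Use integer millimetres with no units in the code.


translate([0, 0, 395]) cube([273, 272, 34]);
cube([36, 36, 395]);
translate([237, 0, 0]) cube([36, 36, 395]);
translate([0, 236, 0]) cube([36, 36, 395]);
translate([237, 236, 0]) cube([36, 36, 395]);


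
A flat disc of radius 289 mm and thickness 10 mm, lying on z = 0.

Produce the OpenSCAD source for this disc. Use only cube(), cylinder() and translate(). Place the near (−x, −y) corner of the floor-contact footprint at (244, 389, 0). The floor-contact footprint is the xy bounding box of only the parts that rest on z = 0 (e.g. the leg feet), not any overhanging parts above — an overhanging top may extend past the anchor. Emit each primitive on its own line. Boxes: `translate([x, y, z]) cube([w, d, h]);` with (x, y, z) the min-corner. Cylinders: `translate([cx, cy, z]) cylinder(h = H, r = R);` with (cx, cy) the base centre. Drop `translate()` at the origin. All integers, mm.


translate([533, 678, 0]) cylinder(h = 10, r = 289);


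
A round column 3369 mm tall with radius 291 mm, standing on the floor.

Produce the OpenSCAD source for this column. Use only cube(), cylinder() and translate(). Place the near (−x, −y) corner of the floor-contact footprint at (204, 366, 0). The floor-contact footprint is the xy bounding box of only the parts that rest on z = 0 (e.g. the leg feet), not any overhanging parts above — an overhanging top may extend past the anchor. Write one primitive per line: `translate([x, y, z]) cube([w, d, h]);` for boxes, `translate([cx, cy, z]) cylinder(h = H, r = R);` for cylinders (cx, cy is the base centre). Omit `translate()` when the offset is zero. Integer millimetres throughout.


translate([495, 657, 0]) cylinder(h = 3369, r = 291);


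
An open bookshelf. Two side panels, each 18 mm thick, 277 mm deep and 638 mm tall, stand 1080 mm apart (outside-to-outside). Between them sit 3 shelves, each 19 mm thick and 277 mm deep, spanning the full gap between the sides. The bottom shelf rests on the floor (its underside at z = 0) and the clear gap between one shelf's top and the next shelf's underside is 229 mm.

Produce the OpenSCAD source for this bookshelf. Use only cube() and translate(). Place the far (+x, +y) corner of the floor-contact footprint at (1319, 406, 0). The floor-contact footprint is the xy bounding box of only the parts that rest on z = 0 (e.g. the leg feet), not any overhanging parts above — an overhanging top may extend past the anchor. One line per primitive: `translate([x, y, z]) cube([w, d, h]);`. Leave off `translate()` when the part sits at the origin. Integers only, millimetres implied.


translate([239, 129, 0]) cube([18, 277, 638]);
translate([1301, 129, 0]) cube([18, 277, 638]);
translate([257, 129, 0]) cube([1044, 277, 19]);
translate([257, 129, 248]) cube([1044, 277, 19]);
translate([257, 129, 496]) cube([1044, 277, 19]);


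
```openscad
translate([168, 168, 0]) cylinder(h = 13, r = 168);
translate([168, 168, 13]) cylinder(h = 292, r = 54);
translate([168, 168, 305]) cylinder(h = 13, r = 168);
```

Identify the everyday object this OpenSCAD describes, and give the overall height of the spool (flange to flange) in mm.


A spool. The overall height is 318 mm.

Three coaxial cylinders, large–small–large — a spool. Two 13 mm flanges and a 292 mm core give 13 + 292 + 13 = 318 mm.


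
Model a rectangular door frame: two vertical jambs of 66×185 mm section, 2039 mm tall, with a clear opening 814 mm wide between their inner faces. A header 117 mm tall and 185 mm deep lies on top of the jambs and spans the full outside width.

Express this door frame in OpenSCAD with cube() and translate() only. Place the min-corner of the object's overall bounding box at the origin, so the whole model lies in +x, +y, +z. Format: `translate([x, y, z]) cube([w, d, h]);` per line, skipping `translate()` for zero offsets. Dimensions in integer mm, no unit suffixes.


cube([66, 185, 2039]);
translate([880, 0, 0]) cube([66, 185, 2039]);
translate([0, 0, 2039]) cube([946, 185, 117]);
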